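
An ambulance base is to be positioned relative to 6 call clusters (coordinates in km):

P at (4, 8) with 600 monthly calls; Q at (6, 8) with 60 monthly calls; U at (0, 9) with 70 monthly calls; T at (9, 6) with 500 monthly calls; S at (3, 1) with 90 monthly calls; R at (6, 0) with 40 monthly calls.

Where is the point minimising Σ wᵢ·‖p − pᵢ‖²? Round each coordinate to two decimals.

The minimiser of Σwᵢ‖p−pᵢ‖² is the weighted centroid p* = (Σwᵢpᵢ)/(Σwᵢ).
Σwᵢ = 1360.
Σwᵢxᵢ = 600·4 + 60·6 + 70·0 + 500·9 + 90·3 + 40·6 = 7770.
Σwᵢyᵢ = 600·8 + 60·8 + 70·9 + 500·6 + 90·1 + 40·0 = 9000.
x* = 7770/1360 = 5.71, y* = 9000/1360 = 6.62.

(5.71, 6.62)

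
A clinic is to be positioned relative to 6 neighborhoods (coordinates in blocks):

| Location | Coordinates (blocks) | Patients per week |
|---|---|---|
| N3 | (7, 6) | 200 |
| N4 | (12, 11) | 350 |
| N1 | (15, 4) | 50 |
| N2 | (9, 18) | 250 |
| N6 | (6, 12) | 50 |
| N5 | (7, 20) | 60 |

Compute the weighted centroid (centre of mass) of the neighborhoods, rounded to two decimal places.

(9.71, 12.03)

The minimiser of Σwᵢ‖p−pᵢ‖² is the weighted centroid p* = (Σwᵢpᵢ)/(Σwᵢ).
Σwᵢ = 960.
Σwᵢxᵢ = 200·7 + 350·12 + 50·15 + 250·9 + 50·6 + 60·7 = 9320.
Σwᵢyᵢ = 200·6 + 350·11 + 50·4 + 250·18 + 50·12 + 60·20 = 11550.
x* = 9320/960 = 9.71, y* = 11550/960 = 12.03.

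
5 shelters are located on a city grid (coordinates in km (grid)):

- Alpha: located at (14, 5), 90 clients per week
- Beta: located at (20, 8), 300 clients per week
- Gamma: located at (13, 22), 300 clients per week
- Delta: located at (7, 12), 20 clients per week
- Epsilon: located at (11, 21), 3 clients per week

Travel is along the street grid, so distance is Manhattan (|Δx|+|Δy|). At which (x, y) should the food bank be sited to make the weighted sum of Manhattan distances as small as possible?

Manhattan distance separates: Σwᵢ(|x−xᵢ|+|y−yᵢ|) = Σwᵢ|x−xᵢ| + Σwᵢ|y−yᵢ|, so x and y are optimised independently as 1-D weighted medians.
Total weight W = 713; half = 356.5.
x-coordinate, sorted with cumulative weight:
  x=7 (Delta, w=20) cum 20
  x=11 (Epsilon, w=3) cum 23
  x=13 (Gamma, w=300) cum 323
  x=14 (Alpha, w=90) cum 413  ← median
  x=20 (Beta, w=300) cum 713
⇒ x* = 14
y-coordinate, sorted with cumulative weight:
  y=5 (Alpha, w=90) cum 90
  y=8 (Beta, w=300) cum 390  ← median
  y=12 (Delta, w=20) cum 410
  y=21 (Epsilon, w=3) cum 413
  y=22 (Gamma, w=300) cum 713
⇒ y* = 8

(14, 8)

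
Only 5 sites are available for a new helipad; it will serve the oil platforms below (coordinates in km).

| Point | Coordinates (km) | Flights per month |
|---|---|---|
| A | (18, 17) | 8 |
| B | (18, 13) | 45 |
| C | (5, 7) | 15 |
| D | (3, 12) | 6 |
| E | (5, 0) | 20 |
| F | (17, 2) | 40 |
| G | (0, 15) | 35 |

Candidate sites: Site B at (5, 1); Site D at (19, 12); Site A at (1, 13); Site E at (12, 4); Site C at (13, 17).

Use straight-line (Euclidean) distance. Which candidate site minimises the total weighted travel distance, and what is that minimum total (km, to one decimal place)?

Total weighted distance at each candidate:
  Site B (5, 1): total = 2140.1
  Site D (19, 12): total = 1873.4
  Site A (1, 13): total = 2153.2
  Site E (12, 4): total = 1734.2
  Site C (13, 17): total = 2044.4
Minimum is at Site E with total 1734.2 km.

Site E, total 1734.2 km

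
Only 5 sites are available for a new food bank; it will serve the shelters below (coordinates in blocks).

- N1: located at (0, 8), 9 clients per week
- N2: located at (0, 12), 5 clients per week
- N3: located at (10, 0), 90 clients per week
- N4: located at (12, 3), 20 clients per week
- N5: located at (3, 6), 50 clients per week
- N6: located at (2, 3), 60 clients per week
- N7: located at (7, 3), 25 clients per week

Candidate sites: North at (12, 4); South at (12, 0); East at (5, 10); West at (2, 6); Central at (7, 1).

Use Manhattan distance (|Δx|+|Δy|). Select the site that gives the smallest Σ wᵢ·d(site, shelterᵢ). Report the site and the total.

Total weighted distance at each candidate:
  North (12, 4): total = 2164
  South (12, 0): total = 2270
  East (5, 10): total = 2853
  West (2, 6): total = 2026
  Central (7, 1): total = 1636
Minimum is at Central with total 1636 blocks.

Central, total 1636 blocks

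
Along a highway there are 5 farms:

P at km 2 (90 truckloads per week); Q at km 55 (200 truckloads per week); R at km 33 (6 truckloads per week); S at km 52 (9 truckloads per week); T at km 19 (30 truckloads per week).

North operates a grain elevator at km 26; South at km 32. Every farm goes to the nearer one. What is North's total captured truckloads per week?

120

The indifferent point is the midpoint (26+32)/2 = 29; farms left of it (closer to North at 26) go to North, those right go to South.
  P at 2 (w=90) → North
  T at 19 (w=30) → North
  R at 33 (w=6) → South
  S at 52 (w=9) → South
  Q at 55 (w=200) → South
North captures 120; South captures 215.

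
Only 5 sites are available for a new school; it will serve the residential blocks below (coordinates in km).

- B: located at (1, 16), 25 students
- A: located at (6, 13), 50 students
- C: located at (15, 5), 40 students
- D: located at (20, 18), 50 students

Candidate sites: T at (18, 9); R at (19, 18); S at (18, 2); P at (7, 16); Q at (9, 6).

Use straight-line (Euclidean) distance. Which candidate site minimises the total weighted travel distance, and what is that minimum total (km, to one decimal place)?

Total weighted distance at each candidate:
  T (18, 9): total = 1753.1
  R (19, 18): total = 1743.2
  S (18, 2): total = 2340.4
  P (7, 16): total = 1509.8
  Q (9, 6): total = 1758.2
Minimum is at P with total 1509.8 km.

P, total 1509.8 km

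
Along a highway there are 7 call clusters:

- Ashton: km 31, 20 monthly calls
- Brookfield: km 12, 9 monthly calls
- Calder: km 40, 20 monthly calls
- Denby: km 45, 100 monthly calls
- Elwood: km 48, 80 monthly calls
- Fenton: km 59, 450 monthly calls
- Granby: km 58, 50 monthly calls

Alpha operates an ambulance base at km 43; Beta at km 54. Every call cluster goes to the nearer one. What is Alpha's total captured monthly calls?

The indifferent point is the midpoint (43+54)/2 = 48.5; call clusters left of it (closer to Alpha at 43) go to Alpha, those right go to Beta.
  Brookfield at 12 (w=9) → Alpha
  Ashton at 31 (w=20) → Alpha
  Calder at 40 (w=20) → Alpha
  Denby at 45 (w=100) → Alpha
  Elwood at 48 (w=80) → Alpha
  Granby at 58 (w=50) → Beta
  Fenton at 59 (w=450) → Beta
Alpha captures 229; Beta captures 500.

229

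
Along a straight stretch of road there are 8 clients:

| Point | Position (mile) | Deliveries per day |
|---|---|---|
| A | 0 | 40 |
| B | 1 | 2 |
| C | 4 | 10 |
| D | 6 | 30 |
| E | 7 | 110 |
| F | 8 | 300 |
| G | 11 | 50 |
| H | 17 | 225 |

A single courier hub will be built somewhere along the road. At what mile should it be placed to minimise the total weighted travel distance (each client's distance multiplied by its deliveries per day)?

For a sum of weighted absolute distances on a line, the optimum is the weighted median (not the mean). Total weight W = 767; half-weight = 383.5.
Sort by position and accumulate weight:
  mile 0 (A, w=40) → cum 40
  mile 1 (B, w=2) → cum 42
  mile 4 (C, w=10) → cum 52
  mile 6 (D, w=30) → cum 82
  mile 7 (E, w=110) → cum 192
  mile 8 (F, w=300) → cum 492  ≥ 383.5 → median here
  mile 11 (G, w=50) → cum 542
  mile 17 (H, w=225) → cum 767
Optimal location: mile 8.

x = 8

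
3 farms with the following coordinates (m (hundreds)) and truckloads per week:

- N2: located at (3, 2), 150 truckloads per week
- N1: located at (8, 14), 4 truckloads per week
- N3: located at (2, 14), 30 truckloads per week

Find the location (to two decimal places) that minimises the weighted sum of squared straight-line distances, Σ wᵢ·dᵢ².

(2.95, 4.22)

The minimiser of Σwᵢ‖p−pᵢ‖² is the weighted centroid p* = (Σwᵢpᵢ)/(Σwᵢ).
Σwᵢ = 184.
Σwᵢxᵢ = 150·3 + 4·8 + 30·2 = 542.
Σwᵢyᵢ = 150·2 + 4·14 + 30·14 = 776.
x* = 542/184 = 2.95, y* = 776/184 = 4.22.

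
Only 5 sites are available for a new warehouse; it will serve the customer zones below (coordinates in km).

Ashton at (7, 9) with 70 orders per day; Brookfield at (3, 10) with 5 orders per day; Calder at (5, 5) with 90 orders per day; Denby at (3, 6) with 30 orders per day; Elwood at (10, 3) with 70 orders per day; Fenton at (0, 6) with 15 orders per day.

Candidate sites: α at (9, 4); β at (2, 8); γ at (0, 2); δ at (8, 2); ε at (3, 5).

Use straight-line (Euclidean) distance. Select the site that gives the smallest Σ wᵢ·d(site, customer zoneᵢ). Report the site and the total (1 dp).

ε, total 1188.0 km

Total weighted distance at each candidate:
  α (9, 4): total = 1217.5
  β (2, 8): total = 1519.8
  γ (0, 2): total = 2174.0
  δ (8, 2): total = 1406.8
  ε (3, 5): total = 1188.0
Minimum is at ε with total 1188.0 km.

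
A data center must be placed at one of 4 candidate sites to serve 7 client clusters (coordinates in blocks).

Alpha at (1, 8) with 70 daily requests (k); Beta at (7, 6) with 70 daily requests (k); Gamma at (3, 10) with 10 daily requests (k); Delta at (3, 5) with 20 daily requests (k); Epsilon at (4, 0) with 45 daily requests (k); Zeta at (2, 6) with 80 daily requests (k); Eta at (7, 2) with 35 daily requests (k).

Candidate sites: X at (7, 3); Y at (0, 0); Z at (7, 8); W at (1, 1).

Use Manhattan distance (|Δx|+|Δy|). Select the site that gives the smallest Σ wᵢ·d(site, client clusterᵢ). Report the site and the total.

Z, total 2025 blocks

Total weighted distance at each candidate:
  X (7, 3): total = 2155
  Y (0, 0): total = 2965
  Z (7, 8): total = 2025
  W (1, 1): total = 2395
Minimum is at Z with total 2025 blocks.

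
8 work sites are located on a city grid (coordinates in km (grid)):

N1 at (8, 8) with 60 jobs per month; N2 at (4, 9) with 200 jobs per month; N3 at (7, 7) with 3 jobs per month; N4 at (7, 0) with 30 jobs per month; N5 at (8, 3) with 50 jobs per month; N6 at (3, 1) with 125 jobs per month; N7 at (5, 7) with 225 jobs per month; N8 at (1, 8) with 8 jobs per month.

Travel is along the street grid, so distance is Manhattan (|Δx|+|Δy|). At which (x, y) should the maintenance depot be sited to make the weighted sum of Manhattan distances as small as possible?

(5, 7)

Manhattan distance separates: Σwᵢ(|x−xᵢ|+|y−yᵢ|) = Σwᵢ|x−xᵢ| + Σwᵢ|y−yᵢ|, so x and y are optimised independently as 1-D weighted medians.
Total weight W = 701; half = 350.5.
x-coordinate, sorted with cumulative weight:
  x=1 (N8, w=8) cum 8
  x=3 (N6, w=125) cum 133
  x=4 (N2, w=200) cum 333
  x=5 (N7, w=225) cum 558  ← median
  x=7 (N3, w=3) cum 561
  x=7 (N4, w=30) cum 591
  x=8 (N1, w=60) cum 651
  x=8 (N5, w=50) cum 701
⇒ x* = 5
y-coordinate, sorted with cumulative weight:
  y=0 (N4, w=30) cum 30
  y=1 (N6, w=125) cum 155
  y=3 (N5, w=50) cum 205
  y=7 (N3, w=3) cum 208
  y=7 (N7, w=225) cum 433  ← median
  y=8 (N1, w=60) cum 493
  y=8 (N8, w=8) cum 501
  y=9 (N2, w=200) cum 701
⇒ y* = 7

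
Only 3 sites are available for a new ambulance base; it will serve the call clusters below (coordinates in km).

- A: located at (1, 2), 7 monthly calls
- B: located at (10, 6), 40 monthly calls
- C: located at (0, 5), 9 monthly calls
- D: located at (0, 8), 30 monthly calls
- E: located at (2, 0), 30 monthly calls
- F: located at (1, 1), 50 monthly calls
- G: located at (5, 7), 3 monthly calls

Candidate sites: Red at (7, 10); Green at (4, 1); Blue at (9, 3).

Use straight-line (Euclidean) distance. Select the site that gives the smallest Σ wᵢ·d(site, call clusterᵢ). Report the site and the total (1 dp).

Green, total 862.7 km

Total weighted distance at each candidate:
  Red (7, 10): total = 1452.9
  Green (4, 1): total = 862.7
  Blue (9, 3): total = 1232.5
Minimum is at Green with total 862.7 km.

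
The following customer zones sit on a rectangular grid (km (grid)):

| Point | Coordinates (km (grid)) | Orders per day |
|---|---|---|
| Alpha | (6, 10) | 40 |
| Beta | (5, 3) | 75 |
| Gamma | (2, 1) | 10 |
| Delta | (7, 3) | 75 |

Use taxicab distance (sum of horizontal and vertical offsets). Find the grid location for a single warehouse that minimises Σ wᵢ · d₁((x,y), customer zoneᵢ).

(6, 3)

Manhattan distance separates: Σwᵢ(|x−xᵢ|+|y−yᵢ|) = Σwᵢ|x−xᵢ| + Σwᵢ|y−yᵢ|, so x and y are optimised independently as 1-D weighted medians.
Total weight W = 200; half = 100.
x-coordinate, sorted with cumulative weight:
  x=2 (Gamma, w=10) cum 10
  x=5 (Beta, w=75) cum 85
  x=6 (Alpha, w=40) cum 125  ← median
  x=7 (Delta, w=75) cum 200
⇒ x* = 6
y-coordinate, sorted with cumulative weight:
  y=1 (Gamma, w=10) cum 10
  y=3 (Beta, w=75) cum 85
  y=3 (Delta, w=75) cum 160  ← median
  y=10 (Alpha, w=40) cum 200
⇒ y* = 3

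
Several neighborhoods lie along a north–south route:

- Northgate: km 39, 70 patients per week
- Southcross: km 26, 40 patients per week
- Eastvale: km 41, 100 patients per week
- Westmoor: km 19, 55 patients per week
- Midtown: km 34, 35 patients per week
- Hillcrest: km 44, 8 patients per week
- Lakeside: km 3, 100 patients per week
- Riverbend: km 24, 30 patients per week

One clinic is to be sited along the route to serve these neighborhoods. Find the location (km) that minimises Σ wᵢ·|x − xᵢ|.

For a sum of weighted absolute distances on a line, the optimum is the weighted median (not the mean). Total weight W = 438; half-weight = 219.
Sort by position and accumulate weight:
  km 3 (Lakeside, w=100) → cum 100
  km 19 (Westmoor, w=55) → cum 155
  km 24 (Riverbend, w=30) → cum 185
  km 26 (Southcross, w=40) → cum 225  ≥ 219 → median here
  km 34 (Midtown, w=35) → cum 260
  km 39 (Northgate, w=70) → cum 330
  km 41 (Eastvale, w=100) → cum 430
  km 44 (Hillcrest, w=8) → cum 438
Optimal location: km 26.

x = 26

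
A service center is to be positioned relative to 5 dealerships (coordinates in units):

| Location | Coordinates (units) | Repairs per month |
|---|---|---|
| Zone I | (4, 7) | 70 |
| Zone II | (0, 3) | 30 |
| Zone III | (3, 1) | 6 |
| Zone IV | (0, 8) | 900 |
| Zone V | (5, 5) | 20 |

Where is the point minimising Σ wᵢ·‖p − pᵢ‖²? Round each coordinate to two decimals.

(0.39, 7.69)

The minimiser of Σwᵢ‖p−pᵢ‖² is the weighted centroid p* = (Σwᵢpᵢ)/(Σwᵢ).
Σwᵢ = 1026.
Σwᵢxᵢ = 70·4 + 30·0 + 6·3 + 900·0 + 20·5 = 398.
Σwᵢyᵢ = 70·7 + 30·3 + 6·1 + 900·8 + 20·5 = 7886.
x* = 398/1026 = 0.39, y* = 7886/1026 = 7.69.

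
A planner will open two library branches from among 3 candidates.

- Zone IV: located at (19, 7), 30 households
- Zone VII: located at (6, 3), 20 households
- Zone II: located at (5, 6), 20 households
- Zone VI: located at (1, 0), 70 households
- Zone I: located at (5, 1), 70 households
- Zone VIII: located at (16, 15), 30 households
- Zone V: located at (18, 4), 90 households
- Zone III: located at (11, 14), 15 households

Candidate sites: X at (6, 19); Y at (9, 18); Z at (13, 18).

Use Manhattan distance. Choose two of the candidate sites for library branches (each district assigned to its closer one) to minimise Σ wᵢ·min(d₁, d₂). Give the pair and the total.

{X, Z}, total 6100

Evaluate every pair (each demand assigned to the nearer of the two):
  {X, Z}: total = 6100
  {Y, Z}: total = 6460
  {X, Y}: total = 6700
Best pair: {X, Z} with total 6100.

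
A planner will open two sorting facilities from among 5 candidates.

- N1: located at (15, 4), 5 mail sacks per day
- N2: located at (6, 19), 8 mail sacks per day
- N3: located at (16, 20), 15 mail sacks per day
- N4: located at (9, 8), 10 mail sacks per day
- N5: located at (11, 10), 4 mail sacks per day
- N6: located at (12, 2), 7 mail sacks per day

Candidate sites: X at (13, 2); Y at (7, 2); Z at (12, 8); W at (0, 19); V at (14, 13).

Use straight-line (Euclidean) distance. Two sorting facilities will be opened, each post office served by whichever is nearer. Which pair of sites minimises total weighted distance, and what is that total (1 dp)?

Evaluate every pair (each demand assigned to the nearer of the two):
  {Z, V}: total = 295.1
  {X, V}: total = 298.0
  {Z, W}: total = 343.7
  {Y, V}: total = 345.6
  {X, Z}: total = 350.1
  {W, V}: total = 368.4
  {Y, Z}: total = 388.9
  {X, W}: total = 414.7
  {Y, W}: total = 463.7
  {X, Y}: total = 527.3
Best pair: {Z, V} with total 295.1.

{Z, V}, total 295.1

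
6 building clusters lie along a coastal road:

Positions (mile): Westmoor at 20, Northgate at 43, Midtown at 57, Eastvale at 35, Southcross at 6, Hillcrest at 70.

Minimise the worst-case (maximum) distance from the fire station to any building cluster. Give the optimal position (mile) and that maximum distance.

The 1-center on a line is the midpoint of the two extreme points: leftmost at 6, rightmost at 70.
Optimal location = (6 + 70)/2 = 38; maximum distance = (70 − 6)/2 = 32.

location 38, max distance 32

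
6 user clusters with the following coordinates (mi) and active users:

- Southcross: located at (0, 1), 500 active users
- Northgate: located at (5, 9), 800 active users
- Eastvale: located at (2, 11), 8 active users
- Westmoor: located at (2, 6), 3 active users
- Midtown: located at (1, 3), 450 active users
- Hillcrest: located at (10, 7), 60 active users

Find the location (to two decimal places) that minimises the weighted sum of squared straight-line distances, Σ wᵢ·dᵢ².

The minimiser of Σwᵢ‖p−pᵢ‖² is the weighted centroid p* = (Σwᵢpᵢ)/(Σwᵢ).
Σwᵢ = 1821.
Σwᵢxᵢ = 500·0 + 800·5 + 8·2 + 3·2 + 450·1 + 60·10 = 5072.
Σwᵢyᵢ = 500·1 + 800·9 + 8·11 + 3·6 + 450·3 + 60·7 = 9576.
x* = 5072/1821 = 2.79, y* = 9576/1821 = 5.26.

(2.79, 5.26)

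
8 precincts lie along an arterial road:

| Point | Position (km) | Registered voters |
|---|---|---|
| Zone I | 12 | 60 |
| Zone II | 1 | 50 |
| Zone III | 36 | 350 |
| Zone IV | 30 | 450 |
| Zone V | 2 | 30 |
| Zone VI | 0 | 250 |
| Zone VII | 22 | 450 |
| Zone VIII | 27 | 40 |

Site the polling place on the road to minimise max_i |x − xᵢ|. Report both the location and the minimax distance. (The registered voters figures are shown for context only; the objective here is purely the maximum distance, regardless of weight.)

The 1-center on a line is the midpoint of the two extreme points: leftmost at 0, rightmost at 36.
Optimal location = (0 + 36)/2 = 18; maximum distance = (36 − 0)/2 = 18.

location 18, max distance 18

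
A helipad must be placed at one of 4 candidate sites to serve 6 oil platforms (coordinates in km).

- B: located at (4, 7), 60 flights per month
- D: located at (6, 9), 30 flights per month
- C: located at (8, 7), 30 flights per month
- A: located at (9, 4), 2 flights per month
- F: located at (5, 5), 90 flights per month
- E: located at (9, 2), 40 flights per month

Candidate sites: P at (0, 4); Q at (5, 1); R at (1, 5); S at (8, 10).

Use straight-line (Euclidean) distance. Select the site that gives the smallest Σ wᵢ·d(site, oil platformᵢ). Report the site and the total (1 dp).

S, total 1316.5 km

Total weighted distance at each candidate:
  P (0, 4): total = 1636.3
  Q (5, 1): total = 1343.0
  R (1, 5): total = 1344.7
  S (8, 10): total = 1316.5
Minimum is at S with total 1316.5 km.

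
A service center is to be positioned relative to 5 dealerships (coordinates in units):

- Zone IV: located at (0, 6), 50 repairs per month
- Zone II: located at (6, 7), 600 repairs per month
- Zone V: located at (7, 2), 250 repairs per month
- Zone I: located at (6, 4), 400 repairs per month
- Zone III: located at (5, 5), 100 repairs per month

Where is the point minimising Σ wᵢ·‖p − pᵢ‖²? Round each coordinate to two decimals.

(5.89, 5.07)

The minimiser of Σwᵢ‖p−pᵢ‖² is the weighted centroid p* = (Σwᵢpᵢ)/(Σwᵢ).
Σwᵢ = 1400.
Σwᵢxᵢ = 50·0 + 600·6 + 250·7 + 400·6 + 100·5 = 8250.
Σwᵢyᵢ = 50·6 + 600·7 + 250·2 + 400·4 + 100·5 = 7100.
x* = 8250/1400 = 5.89, y* = 7100/1400 = 5.07.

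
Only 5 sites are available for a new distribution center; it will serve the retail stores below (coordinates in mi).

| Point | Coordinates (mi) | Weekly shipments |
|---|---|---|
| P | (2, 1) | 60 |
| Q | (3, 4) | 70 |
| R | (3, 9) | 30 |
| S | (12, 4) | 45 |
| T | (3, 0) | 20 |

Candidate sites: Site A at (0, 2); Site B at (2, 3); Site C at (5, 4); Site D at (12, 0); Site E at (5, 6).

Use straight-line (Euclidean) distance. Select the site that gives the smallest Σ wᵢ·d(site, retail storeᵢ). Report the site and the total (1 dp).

Total weighted distance at each candidate:
  Site A (0, 2): total = 1234.6
  Site B (2, 3): total = 917.0
  Site C (5, 4): total = 960.6
  Site D (12, 0): total = 2034.3
  Site E (5, 6): total = 1110.1
Minimum is at Site B with total 917.0 mi.

Site B, total 917.0 mi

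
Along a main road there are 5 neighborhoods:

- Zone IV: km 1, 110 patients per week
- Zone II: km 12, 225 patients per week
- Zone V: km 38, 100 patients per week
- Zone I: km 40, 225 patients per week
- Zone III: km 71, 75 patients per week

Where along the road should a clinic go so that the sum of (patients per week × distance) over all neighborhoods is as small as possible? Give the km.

For a sum of weighted absolute distances on a line, the optimum is the weighted median (not the mean). Total weight W = 735; half-weight = 367.5.
Sort by position and accumulate weight:
  km 1 (Zone IV, w=110) → cum 110
  km 12 (Zone II, w=225) → cum 335
  km 38 (Zone V, w=100) → cum 435  ≥ 367.5 → median here
  km 40 (Zone I, w=225) → cum 660
  km 71 (Zone III, w=75) → cum 735
Optimal location: km 38.

x = 38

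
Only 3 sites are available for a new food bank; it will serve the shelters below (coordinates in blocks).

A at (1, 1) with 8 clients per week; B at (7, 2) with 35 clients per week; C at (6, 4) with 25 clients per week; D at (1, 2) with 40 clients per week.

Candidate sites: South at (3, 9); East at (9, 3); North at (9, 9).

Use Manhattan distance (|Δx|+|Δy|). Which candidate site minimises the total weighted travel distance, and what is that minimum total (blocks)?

Total weighted distance at each candidate:
  South (3, 9): total = 1025
  East (9, 3): total = 645
  North (9, 9): total = 1243
Minimum is at East with total 645 blocks.

East, total 645 blocks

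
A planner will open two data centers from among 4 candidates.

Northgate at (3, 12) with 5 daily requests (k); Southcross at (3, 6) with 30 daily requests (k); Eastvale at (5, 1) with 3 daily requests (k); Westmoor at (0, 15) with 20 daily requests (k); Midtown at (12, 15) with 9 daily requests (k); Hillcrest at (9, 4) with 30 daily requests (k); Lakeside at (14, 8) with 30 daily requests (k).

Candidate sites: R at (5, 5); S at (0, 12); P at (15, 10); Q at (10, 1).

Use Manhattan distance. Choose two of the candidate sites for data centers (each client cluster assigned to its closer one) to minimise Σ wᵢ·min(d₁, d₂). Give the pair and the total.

Evaluate every pair (each demand assigned to the nearer of the two):
  {R, P}: total = 759
  {R, S}: total = 822
  {S, P}: total = 915
  {S, Q}: total = 945
  {R, Q}: total = 1041
  {P, Q}: total = 1127
Best pair: {R, P} with total 759.

{R, P}, total 759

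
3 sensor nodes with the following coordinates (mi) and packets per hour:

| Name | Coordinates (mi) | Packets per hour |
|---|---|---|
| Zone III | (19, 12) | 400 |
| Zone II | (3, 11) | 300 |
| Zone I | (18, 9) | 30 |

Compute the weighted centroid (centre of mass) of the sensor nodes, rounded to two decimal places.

(12.38, 11.47)

The minimiser of Σwᵢ‖p−pᵢ‖² is the weighted centroid p* = (Σwᵢpᵢ)/(Σwᵢ).
Σwᵢ = 730.
Σwᵢxᵢ = 400·19 + 300·3 + 30·18 = 9040.
Σwᵢyᵢ = 400·12 + 300·11 + 30·9 = 8370.
x* = 9040/730 = 12.38, y* = 8370/730 = 11.47.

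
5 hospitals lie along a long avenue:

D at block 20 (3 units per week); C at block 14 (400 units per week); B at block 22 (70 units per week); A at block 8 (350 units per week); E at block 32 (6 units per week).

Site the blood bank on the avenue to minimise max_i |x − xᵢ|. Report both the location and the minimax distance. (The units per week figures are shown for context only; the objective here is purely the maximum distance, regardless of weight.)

location 20, max distance 12

The 1-center on a line is the midpoint of the two extreme points: leftmost at 8, rightmost at 32.
Optimal location = (8 + 32)/2 = 20; maximum distance = (32 − 8)/2 = 12.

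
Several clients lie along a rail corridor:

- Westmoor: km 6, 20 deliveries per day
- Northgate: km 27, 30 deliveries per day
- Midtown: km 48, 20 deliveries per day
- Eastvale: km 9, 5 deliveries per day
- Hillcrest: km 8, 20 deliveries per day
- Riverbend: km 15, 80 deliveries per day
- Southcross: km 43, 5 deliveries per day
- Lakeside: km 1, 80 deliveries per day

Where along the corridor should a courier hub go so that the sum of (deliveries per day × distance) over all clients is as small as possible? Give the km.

For a sum of weighted absolute distances on a line, the optimum is the weighted median (not the mean). Total weight W = 260; half-weight = 130.
Sort by position and accumulate weight:
  km 1 (Lakeside, w=80) → cum 80
  km 6 (Westmoor, w=20) → cum 100
  km 8 (Hillcrest, w=20) → cum 120
  km 9 (Eastvale, w=5) → cum 125
  km 15 (Riverbend, w=80) → cum 205  ≥ 130 → median here
  km 27 (Northgate, w=30) → cum 235
  km 43 (Southcross, w=5) → cum 240
  km 48 (Midtown, w=20) → cum 260
Optimal location: km 15.

x = 15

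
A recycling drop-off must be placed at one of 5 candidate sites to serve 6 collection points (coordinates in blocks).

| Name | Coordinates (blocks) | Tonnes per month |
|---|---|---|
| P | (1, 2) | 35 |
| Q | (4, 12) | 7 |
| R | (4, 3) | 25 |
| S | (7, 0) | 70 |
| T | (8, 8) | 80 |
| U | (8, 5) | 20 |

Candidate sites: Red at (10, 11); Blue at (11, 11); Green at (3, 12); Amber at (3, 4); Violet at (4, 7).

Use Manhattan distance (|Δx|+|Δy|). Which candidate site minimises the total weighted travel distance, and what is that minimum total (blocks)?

Total weighted distance at each candidate:
  Red (10, 11): total = 2569
  Blue (11, 11): total = 2806
  Green (3, 12): total = 2757
  Amber (3, 4): total = 1653
  Violet (4, 7): total = 1635
Minimum is at Violet with total 1635 blocks.

Violet, total 1635 blocks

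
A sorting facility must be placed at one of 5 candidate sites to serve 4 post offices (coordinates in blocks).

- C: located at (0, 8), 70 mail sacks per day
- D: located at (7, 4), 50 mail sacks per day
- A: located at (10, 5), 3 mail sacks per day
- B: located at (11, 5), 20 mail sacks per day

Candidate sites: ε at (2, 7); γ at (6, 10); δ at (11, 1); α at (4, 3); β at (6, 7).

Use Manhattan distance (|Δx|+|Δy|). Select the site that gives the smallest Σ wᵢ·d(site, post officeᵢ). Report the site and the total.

Total weighted distance at each candidate:
  ε (2, 7): total = 860
  γ (6, 10): total = 1137
  δ (11, 1): total = 1705
  α (4, 3): total = 1034
  β (6, 7): total = 848
Minimum is at β with total 848 blocks.

β, total 848 blocks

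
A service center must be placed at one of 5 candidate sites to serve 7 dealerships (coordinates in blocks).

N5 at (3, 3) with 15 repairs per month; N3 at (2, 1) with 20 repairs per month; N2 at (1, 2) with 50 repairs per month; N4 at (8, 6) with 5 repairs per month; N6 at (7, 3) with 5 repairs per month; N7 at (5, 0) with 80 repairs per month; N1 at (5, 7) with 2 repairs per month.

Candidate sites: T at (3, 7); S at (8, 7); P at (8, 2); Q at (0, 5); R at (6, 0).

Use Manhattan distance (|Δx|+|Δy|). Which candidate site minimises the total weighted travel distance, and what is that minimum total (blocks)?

Total weighted distance at each candidate:
  T (3, 7): total = 1344
  S (8, 7): total = 1811
  P (8, 2): total = 1026
  Q (0, 5): total = 1299
  R (6, 0): total = 696
Minimum is at R with total 696 blocks.

R, total 696 blocks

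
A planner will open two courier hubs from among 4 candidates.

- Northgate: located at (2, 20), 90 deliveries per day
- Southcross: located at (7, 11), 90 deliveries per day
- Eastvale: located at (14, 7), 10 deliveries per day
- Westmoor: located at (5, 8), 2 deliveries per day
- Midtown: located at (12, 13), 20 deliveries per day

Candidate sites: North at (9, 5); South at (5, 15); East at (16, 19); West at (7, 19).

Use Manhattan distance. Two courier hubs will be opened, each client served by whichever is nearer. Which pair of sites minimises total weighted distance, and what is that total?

Evaluate every pair (each demand assigned to the nearer of the two):
  {South, West}: total = 1444
  {North, South}: total = 1524
  {North, West}: total = 1564
  {South, East}: total = 1594
  {East, West}: total = 1626
  {North, East}: total = 2354
Best pair: {South, West} with total 1444.

{South, West}, total 1444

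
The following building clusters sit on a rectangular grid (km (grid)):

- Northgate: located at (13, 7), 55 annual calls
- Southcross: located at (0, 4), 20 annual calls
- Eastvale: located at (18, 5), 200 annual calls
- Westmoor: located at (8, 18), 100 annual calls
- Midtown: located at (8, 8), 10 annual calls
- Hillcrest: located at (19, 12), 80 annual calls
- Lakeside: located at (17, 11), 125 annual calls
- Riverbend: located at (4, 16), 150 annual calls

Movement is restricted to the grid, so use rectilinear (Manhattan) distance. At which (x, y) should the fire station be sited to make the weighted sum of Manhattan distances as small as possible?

Manhattan distance separates: Σwᵢ(|x−xᵢ|+|y−yᵢ|) = Σwᵢ|x−xᵢ| + Σwᵢ|y−yᵢ|, so x and y are optimised independently as 1-D weighted medians.
Total weight W = 740; half = 370.
x-coordinate, sorted with cumulative weight:
  x=0 (Southcross, w=20) cum 20
  x=4 (Riverbend, w=150) cum 170
  x=8 (Westmoor, w=100) cum 270
  x=8 (Midtown, w=10) cum 280
  x=13 (Northgate, w=55) cum 335
  x=17 (Lakeside, w=125) cum 460  ← median
  x=18 (Eastvale, w=200) cum 660
  x=19 (Hillcrest, w=80) cum 740
⇒ x* = 17
y-coordinate, sorted with cumulative weight:
  y=4 (Southcross, w=20) cum 20
  y=5 (Eastvale, w=200) cum 220
  y=7 (Northgate, w=55) cum 275
  y=8 (Midtown, w=10) cum 285
  y=11 (Lakeside, w=125) cum 410  ← median
  y=12 (Hillcrest, w=80) cum 490
  y=16 (Riverbend, w=150) cum 640
  y=18 (Westmoor, w=100) cum 740
⇒ y* = 11

(17, 11)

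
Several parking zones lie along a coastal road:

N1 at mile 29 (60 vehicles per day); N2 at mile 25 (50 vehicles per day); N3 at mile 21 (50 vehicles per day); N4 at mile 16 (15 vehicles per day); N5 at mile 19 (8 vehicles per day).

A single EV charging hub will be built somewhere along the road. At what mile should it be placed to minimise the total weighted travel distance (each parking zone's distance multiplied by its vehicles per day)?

x = 25

For a sum of weighted absolute distances on a line, the optimum is the weighted median (not the mean). Total weight W = 183; half-weight = 91.5.
Sort by position and accumulate weight:
  mile 16 (N4, w=15) → cum 15
  mile 19 (N5, w=8) → cum 23
  mile 21 (N3, w=50) → cum 73
  mile 25 (N2, w=50) → cum 123  ≥ 91.5 → median here
  mile 29 (N1, w=60) → cum 183
Optimal location: mile 25.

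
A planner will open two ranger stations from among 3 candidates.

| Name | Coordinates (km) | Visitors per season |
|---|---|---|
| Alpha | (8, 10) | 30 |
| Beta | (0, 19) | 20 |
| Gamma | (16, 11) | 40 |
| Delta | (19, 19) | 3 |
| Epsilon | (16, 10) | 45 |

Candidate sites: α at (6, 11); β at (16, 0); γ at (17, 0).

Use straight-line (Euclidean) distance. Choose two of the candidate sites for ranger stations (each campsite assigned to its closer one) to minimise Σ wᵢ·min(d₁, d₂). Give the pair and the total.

Evaluate every pair (each demand assigned to the nearer of the two):
  {α, β}: total = 1162.9
  {α, γ}: total = 1165.1
  {β, γ}: total = 1828.3
Best pair: {α, β} with total 1162.9.

{α, β}, total 1162.9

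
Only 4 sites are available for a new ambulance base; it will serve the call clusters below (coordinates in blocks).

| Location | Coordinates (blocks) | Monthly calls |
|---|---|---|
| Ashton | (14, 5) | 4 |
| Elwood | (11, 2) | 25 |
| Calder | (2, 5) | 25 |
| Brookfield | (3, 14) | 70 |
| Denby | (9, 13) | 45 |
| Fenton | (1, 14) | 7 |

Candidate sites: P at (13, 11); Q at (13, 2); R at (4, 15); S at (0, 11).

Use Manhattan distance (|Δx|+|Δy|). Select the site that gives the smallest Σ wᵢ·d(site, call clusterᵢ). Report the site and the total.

R, total 1363 blocks

Total weighted distance at each candidate:
  P (13, 11): total = 2013
  Q (13, 2): total = 2799
  R (4, 15): total = 1363
  S (0, 11): total = 1723
Minimum is at R with total 1363 blocks.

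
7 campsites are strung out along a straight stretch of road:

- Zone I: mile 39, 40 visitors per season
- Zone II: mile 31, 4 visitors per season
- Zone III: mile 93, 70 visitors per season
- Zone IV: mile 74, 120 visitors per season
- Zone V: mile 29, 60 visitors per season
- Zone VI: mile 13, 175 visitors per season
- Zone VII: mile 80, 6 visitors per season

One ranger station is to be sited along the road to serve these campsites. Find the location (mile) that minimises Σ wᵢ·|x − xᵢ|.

For a sum of weighted absolute distances on a line, the optimum is the weighted median (not the mean). Total weight W = 475; half-weight = 237.5.
Sort by position and accumulate weight:
  mile 13 (Zone VI, w=175) → cum 175
  mile 29 (Zone V, w=60) → cum 235
  mile 31 (Zone II, w=4) → cum 239  ≥ 237.5 → median here
  mile 39 (Zone I, w=40) → cum 279
  mile 74 (Zone IV, w=120) → cum 399
  mile 80 (Zone VII, w=6) → cum 405
  mile 93 (Zone III, w=70) → cum 475
Optimal location: mile 31.

x = 31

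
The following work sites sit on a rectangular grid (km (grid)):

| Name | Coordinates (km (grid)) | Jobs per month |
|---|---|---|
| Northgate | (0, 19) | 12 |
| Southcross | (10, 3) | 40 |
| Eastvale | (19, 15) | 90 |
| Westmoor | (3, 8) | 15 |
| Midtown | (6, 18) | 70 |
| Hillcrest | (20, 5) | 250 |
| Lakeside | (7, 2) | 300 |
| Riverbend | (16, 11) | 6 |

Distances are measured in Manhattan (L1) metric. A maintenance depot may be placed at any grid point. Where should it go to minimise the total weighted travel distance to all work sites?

(7, 5)

Manhattan distance separates: Σwᵢ(|x−xᵢ|+|y−yᵢ|) = Σwᵢ|x−xᵢ| + Σwᵢ|y−yᵢ|, so x and y are optimised independently as 1-D weighted medians.
Total weight W = 783; half = 391.5.
x-coordinate, sorted with cumulative weight:
  x=0 (Northgate, w=12) cum 12
  x=3 (Westmoor, w=15) cum 27
  x=6 (Midtown, w=70) cum 97
  x=7 (Lakeside, w=300) cum 397  ← median
  x=10 (Southcross, w=40) cum 437
  x=16 (Riverbend, w=6) cum 443
  x=19 (Eastvale, w=90) cum 533
  x=20 (Hillcrest, w=250) cum 783
⇒ x* = 7
y-coordinate, sorted with cumulative weight:
  y=2 (Lakeside, w=300) cum 300
  y=3 (Southcross, w=40) cum 340
  y=5 (Hillcrest, w=250) cum 590  ← median
  y=8 (Westmoor, w=15) cum 605
  y=11 (Riverbend, w=6) cum 611
  y=15 (Eastvale, w=90) cum 701
  y=18 (Midtown, w=70) cum 771
  y=19 (Northgate, w=12) cum 783
⇒ y* = 5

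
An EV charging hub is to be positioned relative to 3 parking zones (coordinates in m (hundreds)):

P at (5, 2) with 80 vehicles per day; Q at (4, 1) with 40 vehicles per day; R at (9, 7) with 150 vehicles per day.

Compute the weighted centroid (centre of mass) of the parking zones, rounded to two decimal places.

The minimiser of Σwᵢ‖p−pᵢ‖² is the weighted centroid p* = (Σwᵢpᵢ)/(Σwᵢ).
Σwᵢ = 270.
Σwᵢxᵢ = 80·5 + 40·4 + 150·9 = 1910.
Σwᵢyᵢ = 80·2 + 40·1 + 150·7 = 1250.
x* = 1910/270 = 7.07, y* = 1250/270 = 4.63.

(7.07, 4.63)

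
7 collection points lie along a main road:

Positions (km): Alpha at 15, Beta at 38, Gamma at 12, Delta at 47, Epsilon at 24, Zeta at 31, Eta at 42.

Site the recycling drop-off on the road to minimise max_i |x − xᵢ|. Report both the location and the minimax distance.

The 1-center on a line is the midpoint of the two extreme points: leftmost at 12, rightmost at 47.
Optimal location = (12 + 47)/2 = 29.5; maximum distance = (47 − 12)/2 = 17.5.

location 29.5, max distance 17.5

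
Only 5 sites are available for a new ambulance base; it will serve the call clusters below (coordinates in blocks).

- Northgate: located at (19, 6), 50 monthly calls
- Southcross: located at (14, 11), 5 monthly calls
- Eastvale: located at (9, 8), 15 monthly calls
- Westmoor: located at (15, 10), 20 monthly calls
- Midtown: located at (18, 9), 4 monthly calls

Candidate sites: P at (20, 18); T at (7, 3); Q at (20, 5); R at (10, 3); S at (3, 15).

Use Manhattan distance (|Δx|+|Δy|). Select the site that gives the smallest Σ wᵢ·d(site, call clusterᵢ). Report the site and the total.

Q, total 594 blocks

Total weighted distance at each candidate:
  P (20, 18): total = 1334
  T (7, 3): total = 1298
  Q (20, 5): total = 594
  R (10, 3): total = 1046
  S (3, 15): total = 1944
Minimum is at Q with total 594 blocks.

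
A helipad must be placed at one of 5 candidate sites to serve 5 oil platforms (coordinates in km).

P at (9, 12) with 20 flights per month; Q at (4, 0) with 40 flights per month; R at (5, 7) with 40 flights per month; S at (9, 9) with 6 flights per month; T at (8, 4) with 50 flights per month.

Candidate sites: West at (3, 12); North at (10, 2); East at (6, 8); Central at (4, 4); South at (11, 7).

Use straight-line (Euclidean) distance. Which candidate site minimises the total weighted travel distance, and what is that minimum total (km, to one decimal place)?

Total weighted distance at each candidate:
  West (3, 12): total = 1329.0
  North (10, 2): total = 920.7
  East (6, 8): total = 729.0
  Central (4, 4): total = 717.6
  South (11, 7): total = 972.8
Minimum is at Central with total 717.6 km.

Central, total 717.6 km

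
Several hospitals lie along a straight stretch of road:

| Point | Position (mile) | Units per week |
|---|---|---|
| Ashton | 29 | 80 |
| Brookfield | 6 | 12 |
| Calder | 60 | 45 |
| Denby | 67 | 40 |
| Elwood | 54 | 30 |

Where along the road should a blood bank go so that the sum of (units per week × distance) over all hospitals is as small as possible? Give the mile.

For a sum of weighted absolute distances on a line, the optimum is the weighted median (not the mean). Total weight W = 207; half-weight = 103.5.
Sort by position and accumulate weight:
  mile 6 (Brookfield, w=12) → cum 12
  mile 29 (Ashton, w=80) → cum 92
  mile 54 (Elwood, w=30) → cum 122  ≥ 103.5 → median here
  mile 60 (Calder, w=45) → cum 167
  mile 67 (Denby, w=40) → cum 207
Optimal location: mile 54.

x = 54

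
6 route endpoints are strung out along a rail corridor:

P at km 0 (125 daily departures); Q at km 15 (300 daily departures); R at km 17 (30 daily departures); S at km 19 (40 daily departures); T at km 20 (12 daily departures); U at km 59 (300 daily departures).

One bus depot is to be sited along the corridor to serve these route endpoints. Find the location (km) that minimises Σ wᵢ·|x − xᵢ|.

x = 15

For a sum of weighted absolute distances on a line, the optimum is the weighted median (not the mean). Total weight W = 807; half-weight = 403.5.
Sort by position and accumulate weight:
  km 0 (P, w=125) → cum 125
  km 15 (Q, w=300) → cum 425  ≥ 403.5 → median here
  km 17 (R, w=30) → cum 455
  km 19 (S, w=40) → cum 495
  km 20 (T, w=12) → cum 507
  km 59 (U, w=300) → cum 807
Optimal location: km 15.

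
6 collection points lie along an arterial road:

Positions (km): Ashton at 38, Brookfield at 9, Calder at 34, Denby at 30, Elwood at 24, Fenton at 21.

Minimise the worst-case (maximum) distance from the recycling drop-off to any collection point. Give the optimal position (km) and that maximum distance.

location 23.5, max distance 14.5

The 1-center on a line is the midpoint of the two extreme points: leftmost at 9, rightmost at 38.
Optimal location = (9 + 38)/2 = 23.5; maximum distance = (38 − 9)/2 = 14.5.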